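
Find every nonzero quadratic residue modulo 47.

Square k = 1,…,23 (k and 47−k give the same square):
1²=1, 2²=4, 3²=9, 4²=16, 5²=25, 6²=36, 7²≡2, 8²≡17, 9²≡34, 10²≡6, 11²≡27, 12²≡3, 13²≡28, 14²≡8, 15²≡37, 16²≡21, 17²≡7, 18²≡42, 19²≡32, 20²≡24, 21²≡18, 22²≡14, 23²≡12 (mod 47).
So the quadratic residues mod 47 are {1, 2, 3, 4, 6, 7, 8, 9, 12, 14, 16, 17, 18, 21, 24, 25, 27, 28, 32, 34, 36, 37, 42}.

1,2,3,4,6,7,8,9,12,14,16,17,18,21,24,25,27,28,32,34,36,37,42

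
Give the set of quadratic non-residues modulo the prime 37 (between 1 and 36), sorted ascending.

2 5 6 8 13 14 15 17 18 19 20 22 23 24 29 31 32 35

Square k = 1,…,18 (k and 37−k give the same square):
1²=1, 2²=4, 3²=9, 4²=16, 5²=25, 6²=36, 7²≡12, 8²≡27, 9²≡7, 10²≡26, 11²≡10, 12²≡33, 13²≡21, 14²≡11, 15²≡3, 16²≡34, 17²≡30, 18²≡28 (mod 37).
The residues are {1, 3, 4, 7, 9, 10, 11, 12, 16, 21, 25, 26, 27, 28, 30, 33, 34, 36}; the non-residues are the remaining 18 nonzero classes.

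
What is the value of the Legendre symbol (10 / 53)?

Euler's criterion: (10/53) ≡ 10^26 (mod 53).
10^2 ≡ 47 (mod 53)
10^4 ≡ 36 (mod 53)
10^8 ≡ 24 (mod 53)
10^16 ≡ 46 (mod 53)
10^26 = 10^(16+8+2) ≡ 1 (mod 53).
Result is 1, so (10/53) = 1.

1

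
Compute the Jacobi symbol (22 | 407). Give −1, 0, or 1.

Pull out 2: since 407 ≡ 7 (mod 8), (2/407) = +1.
Reciprocity: 11 ≡ 3 and 407 ≡ 3 (mod 4), so (11/407) = −(407/11).
Reduce top mod 11: now compute (0/11).
Top reduces to 0: gcd > 1, so the symbol is 0.

0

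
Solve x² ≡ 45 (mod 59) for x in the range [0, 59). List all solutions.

Since 59 ≡ 3 (mod 4), a square root of 45 is 45^((59+1)/4) = 45^15 mod 59.
Repeated squaring: 45^2≡19, 45^4≡7, 45^8≡49 (mod 59).
45^15 = 45^(8+4+2+1) ≡ 35 (mod 59).
Check: 35² = 1225 ≡ 45 (mod 59). The two roots are 24 and 35.

24, 35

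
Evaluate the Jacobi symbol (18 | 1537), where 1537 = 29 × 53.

Pull out 2: since 1537 ≡ 1 (mod 8), (2/1537) = +1.
Reciprocity: 9 ≡ 1 and 1537 ≡ 1 (mod 4), so (9/1537) = +(1537/9).
Reduce top mod 9: now compute (7/9).
Reciprocity: 7 ≡ 3 and 9 ≡ 1 (mod 4), so (7/9) = +(9/7).
Reduce top mod 7: now compute (2/7).
Pull out 2: since 7 ≡ 7 (mod 8), (2/7) = +1.
Reached (1/7) = 1. Collecting the sign flips along the way, the symbol is +1.

1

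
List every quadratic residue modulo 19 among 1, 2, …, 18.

Square k = 1,…,9 (k and 19−k give the same square):
1²=1, 2²=4, 3²=9, 4²=16, 5²≡6, 6²≡17, 7²≡11, 8²≡7, 9²≡5 (mod 19).
So the quadratic residues mod 19 are {1, 4, 5, 6, 7, 9, 11, 16, 17}.

1,4,5,6,7,9,11,16,17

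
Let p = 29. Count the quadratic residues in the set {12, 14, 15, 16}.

(12/29) = -1 → non-residue.
(14/29) = -1 → non-residue.
(15/29) = -1 → non-residue.
(16/29) = +1 → QR.
Total quadratic residues among the 4: 1.

1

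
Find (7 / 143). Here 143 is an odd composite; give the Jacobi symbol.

Reciprocity: 7 ≡ 3 and 143 ≡ 3 (mod 4), so (7/143) = −(143/7).
Reduce top mod 7: now compute (3/7).
Reciprocity: 3 ≡ 3 and 7 ≡ 3 (mod 4), so (3/7) = −(7/3).
Reduce top mod 3: now compute (1/3).
Reached (1/3) = 1. Collecting the sign flips along the way, the symbol is +1.

1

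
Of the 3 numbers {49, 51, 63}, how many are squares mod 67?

1

(49/67) = +1 → QR.
(51/67) = -1 → non-residue.
(63/67) = -1 → non-residue.
Total quadratic residues among the 3: 1.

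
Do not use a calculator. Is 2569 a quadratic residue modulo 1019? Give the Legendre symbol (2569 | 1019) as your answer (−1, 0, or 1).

-1

First reduce: 2569 ≡ 531 (mod 1019).
Reciprocity: 531 ≡ 3 and 1019 ≡ 3 (mod 4), so (531/1019) = −(1019/531).
Reduce top mod 531: now compute (488/531).
Pull out 2^3: since 531 ≡ 3 (mod 8), (2/531) = -1, so (2/531)^3 = -1.
Reciprocity: 61 ≡ 1 and 531 ≡ 3 (mod 4), so (61/531) = +(531/61).
Reduce top mod 61: now compute (43/61).
Reciprocity: 43 ≡ 3 and 61 ≡ 1 (mod 4), so (43/61) = +(61/43).
Reduce top mod 43: now compute (18/43).
Pull out 2: since 43 ≡ 3 (mod 8), (2/43) = -1.
Reciprocity: 9 ≡ 1 and 43 ≡ 3 (mod 4), so (9/43) = +(43/9).
Reduce top mod 9: now compute (7/9).
Reciprocity: 7 ≡ 3 and 9 ≡ 1 (mod 4), so (7/9) = +(9/7).
Reduce top mod 7: now compute (2/7).
Pull out 2: since 7 ≡ 7 (mod 8), (2/7) = +1.
Reached (1/7) = 1. Collecting the sign flips along the way, the symbol is -1.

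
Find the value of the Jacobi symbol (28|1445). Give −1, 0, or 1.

Pull out 2^2: since 1445 ≡ 5 (mod 8), (2/1445) = -1, so (2/1445)^2 = +1.
Reciprocity: 7 ≡ 3 and 1445 ≡ 1 (mod 4), so (7/1445) = +(1445/7).
Reduce top mod 7: now compute (3/7).
Reciprocity: 3 ≡ 3 and 7 ≡ 3 (mod 4), so (3/7) = −(7/3).
Reduce top mod 3: now compute (1/3).
Reached (1/3) = 1. Collecting the sign flips along the way, the symbol is -1.

-1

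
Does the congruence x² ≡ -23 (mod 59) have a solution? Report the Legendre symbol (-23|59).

Euler's criterion: (-23/59) ≡ 36^29 (mod 59).
36^2 ≡ 57 (mod 59)
36^4 ≡ 4 (mod 59)
36^8 ≡ 16 (mod 59)
36^16 ≡ 20 (mod 59)
36^29 = 36^(16+8+4+1) ≡ 1 (mod 59).
Result is 1, so (-23/59) = 1.

1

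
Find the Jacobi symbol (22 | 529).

1

Pull out 2: since 529 ≡ 1 (mod 8), (2/529) = +1.
Reciprocity: 11 ≡ 3 and 529 ≡ 1 (mod 4), so (11/529) = +(529/11).
Reduce top mod 11: now compute (1/11).
Reached (1/11) = 1. Collecting the sign flips along the way, the symbol is +1.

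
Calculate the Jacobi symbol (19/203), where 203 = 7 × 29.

1

Reciprocity: 19 ≡ 3 and 203 ≡ 3 (mod 4), so (19/203) = −(203/19).
Reduce top mod 19: now compute (13/19).
Reciprocity: 13 ≡ 1 and 19 ≡ 3 (mod 4), so (13/19) = +(19/13).
Reduce top mod 13: now compute (6/13).
Pull out 2: since 13 ≡ 5 (mod 8), (2/13) = -1.
Reciprocity: 3 ≡ 3 and 13 ≡ 1 (mod 4), so (3/13) = +(13/3).
Reduce top mod 3: now compute (1/3).
Reached (1/3) = 1. Collecting the sign flips along the way, the symbol is +1.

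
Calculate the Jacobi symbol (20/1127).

Pull out 2^2: since 1127 ≡ 7 (mod 8), (2/1127) = +1, so (2/1127)^2 = +1.
Reciprocity: 5 ≡ 1 and 1127 ≡ 3 (mod 4), so (5/1127) = +(1127/5).
Reduce top mod 5: now compute (2/5).
Pull out 2: since 5 ≡ 5 (mod 8), (2/5) = -1.
Reached (1/5) = 1. Collecting the sign flips along the way, the symbol is -1.

-1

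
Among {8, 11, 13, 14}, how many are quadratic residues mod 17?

(8/17) = +1 → QR.
(11/17) = -1 → non-residue.
(13/17) = +1 → QR.
(14/17) = -1 → non-residue.
Total quadratic residues among the 4: 2.

2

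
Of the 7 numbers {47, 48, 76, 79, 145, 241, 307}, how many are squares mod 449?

(47/449) = -1 → non-residue.
(48/449) = -1 → non-residue.
(76/449) = -1 → non-residue.
(79/449) = -1 → non-residue.
(145/449) = -1 → non-residue.
(241/449) = -1 → non-residue.
(307/449) = -1 → non-residue.
Total quadratic residues among the 7: 0.

0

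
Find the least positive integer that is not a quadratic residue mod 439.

(2/439) = +1, so 2 is a residue.
(3/439) = −1, so 3 is the smallest positive non-residue mod 439.

3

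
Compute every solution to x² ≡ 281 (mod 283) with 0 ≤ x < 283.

Since 283 ≡ 3 (mod 4), a square root of 281 is 281^((283+1)/4) = 281^71 mod 283.
Repeated squaring: 281^2≡4, 281^4≡16, 281^8≡256, 281^16≡163, 281^32≡250, 281^64≡240 (mod 283).
281^71 = 281^(64+4+2+1) ≡ 127 (mod 283).
Check: 127² = 16129 ≡ 281 (mod 283). The two roots are 127 and 156.

127, 156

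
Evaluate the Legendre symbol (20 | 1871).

Pull out 2^2: since 1871 ≡ 7 (mod 8), (2/1871) = +1, so (2/1871)^2 = +1.
Reciprocity: 5 ≡ 1 and 1871 ≡ 3 (mod 4), so (5/1871) = +(1871/5).
Reduce top mod 5: now compute (1/5).
Reached (1/5) = 1. Collecting the sign flips along the way, the symbol is +1.

1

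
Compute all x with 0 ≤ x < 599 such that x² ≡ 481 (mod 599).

Since 599 ≡ 3 (mod 4), a square root of 481 is 481^((599+1)/4) = 481^150 mod 599.
Repeated squaring: 481^2≡147, 481^4≡45, 481^8≡228, 481^16≡470, 481^32≡468, 481^64≡389, 481^128≡373 (mod 599).
481^150 = 481^(128+16+4+2) ≡ 269 (mod 599).
Check: 269² = 72361 ≡ 481 (mod 599). The two roots are 269 and 330.

269, 330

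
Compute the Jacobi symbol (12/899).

1

Pull out 2^2: since 899 ≡ 3 (mod 8), (2/899) = -1, so (2/899)^2 = +1.
Reciprocity: 3 ≡ 3 and 899 ≡ 3 (mod 4), so (3/899) = −(899/3).
Reduce top mod 3: now compute (2/3).
Pull out 2: since 3 ≡ 3 (mod 8), (2/3) = -1.
Reached (1/3) = 1. Collecting the sign flips along the way, the symbol is +1.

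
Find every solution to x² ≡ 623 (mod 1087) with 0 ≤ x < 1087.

Since 1087 ≡ 3 (mod 4), a square root of 623 is 623^((1087+1)/4) = 623^272 mod 1087.
Repeated squaring: 623^2≡70, 623^4≡552, 623^8≡344, 623^16≡940, 623^32≡956, 623^64≡856, 623^128≡98, 623^256≡908 (mod 1087).
623^272 = 623^(256+16) ≡ 225 (mod 1087).
Check: 225² = 50625 ≡ 623 (mod 1087). The two roots are 225 and 862.

225, 862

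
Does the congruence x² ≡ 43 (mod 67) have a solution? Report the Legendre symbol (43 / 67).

Reciprocity: 43 ≡ 3 and 67 ≡ 3 (mod 4), so (43/67) = −(67/43).
Reduce top mod 43: now compute (24/43).
Pull out 2^3: since 43 ≡ 3 (mod 8), (2/43) = -1, so (2/43)^3 = -1.
Reciprocity: 3 ≡ 3 and 43 ≡ 3 (mod 4), so (3/43) = −(43/3).
Reduce top mod 3: now compute (1/3).
Reached (1/3) = 1. Collecting the sign flips along the way, the symbol is -1.

-1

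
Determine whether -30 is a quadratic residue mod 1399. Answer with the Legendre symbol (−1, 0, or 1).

First reduce: -30 ≡ 1369 (mod 1399).
Reciprocity: 1369 ≡ 1 and 1399 ≡ 3 (mod 4), so (1369/1399) = +(1399/1369).
Reduce top mod 1369: now compute (30/1369).
Pull out 2: since 1369 ≡ 1 (mod 8), (2/1369) = +1.
Reciprocity: 15 ≡ 3 and 1369 ≡ 1 (mod 4), so (15/1369) = +(1369/15).
Reduce top mod 15: now compute (4/15).
Pull out 2^2: since 15 ≡ 7 (mod 8), (2/15) = +1, so (2/15)^2 = +1.
Reached (1/15) = 1. Collecting the sign flips along the way, the symbol is +1.

1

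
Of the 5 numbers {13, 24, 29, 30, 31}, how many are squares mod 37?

1

(13/37) = -1 → non-residue.
(24/37) = -1 → non-residue.
(29/37) = -1 → non-residue.
(30/37) = +1 → QR.
(31/37) = -1 → non-residue.
Total quadratic residues among the 5: 1.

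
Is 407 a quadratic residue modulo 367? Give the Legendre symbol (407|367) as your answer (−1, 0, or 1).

-1

First reduce: 407 ≡ 40 (mod 367).
Pull out 2^3: since 367 ≡ 7 (mod 8), (2/367) = +1, so (2/367)^3 = +1.
Reciprocity: 5 ≡ 1 and 367 ≡ 3 (mod 4), so (5/367) = +(367/5).
Reduce top mod 5: now compute (2/5).
Pull out 2: since 5 ≡ 5 (mod 8), (2/5) = -1.
Reached (1/5) = 1. Collecting the sign flips along the way, the symbol is -1.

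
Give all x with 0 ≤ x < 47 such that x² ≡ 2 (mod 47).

7, 40

Since 47 ≡ 3 (mod 4), a square root of 2 is 2^((47+1)/4) = 2^12 mod 47.
Repeated squaring: 2^2≡4, 2^4≡16, 2^8≡21 (mod 47).
2^12 = 2^(8+4) ≡ 7 (mod 47).
Check: 7² = 49 ≡ 2 (mod 47). The two roots are 7 and 40.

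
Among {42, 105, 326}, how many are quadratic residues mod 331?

1

(42/331) = -1 → non-residue.
(105/331) = +1 → QR.
(326/331) = -1 → non-residue.
Total quadratic residues among the 3: 1.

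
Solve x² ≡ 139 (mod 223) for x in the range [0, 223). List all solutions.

94, 129

Since 223 ≡ 3 (mod 4), a square root of 139 is 139^((223+1)/4) = 139^56 mod 223.
Repeated squaring: 139^2≡143, 139^4≡156, 139^8≡29, 139^16≡172, 139^32≡148 (mod 223).
139^56 = 139^(32+16+8) ≡ 94 (mod 223).
Check: 94² = 8836 ≡ 139 (mod 223). The two roots are 94 and 129.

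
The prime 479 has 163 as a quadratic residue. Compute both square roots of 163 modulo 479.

40, 439

Since 479 ≡ 3 (mod 4), a square root of 163 is 163^((479+1)/4) = 163^120 mod 479.
Repeated squaring: 163^2≡224, 163^4≡360, 163^8≡270, 163^16≡92, 163^32≡321, 163^64≡56 (mod 479).
163^120 = 163^(64+32+16+8) ≡ 40 (mod 479).
Check: 40² = 1600 ≡ 163 (mod 479). The two roots are 40 and 439.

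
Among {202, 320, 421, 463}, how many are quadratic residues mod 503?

(202/503) = -1 → non-residue.
(320/503) = -1 → non-residue.
(421/503) = +1 → QR.
(463/503) = +1 → QR.
Total quadratic residues among the 4: 2.

2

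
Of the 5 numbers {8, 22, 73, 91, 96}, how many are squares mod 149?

(8/149) = -1 → non-residue.
(22/149) = +1 → QR.
(73/149) = +1 → QR.
(91/149) = -1 → non-residue.
(96/149) = +1 → QR.
Total quadratic residues among the 5: 3.

3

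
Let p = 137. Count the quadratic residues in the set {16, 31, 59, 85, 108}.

(16/137) = +1 → QR.
(31/137) = -1 → non-residue.
(59/137) = +1 → QR.
(85/137) = -1 → non-residue.
(108/137) = -1 → non-residue.
Total quadratic residues among the 5: 2.

2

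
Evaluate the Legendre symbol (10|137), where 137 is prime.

Euler's criterion: (10/137) ≡ 10^68 (mod 137).
10^2 ≡ 100 (mod 137)
10^4 ≡ 136 (mod 137)
10^8 ≡ 1 (mod 137)
10^16 ≡ 1 (mod 137)
10^32 ≡ 1 (mod 137)
10^64 ≡ 1 (mod 137)
10^68 = 10^(64+4) ≡ 136 (mod 137).
Result is 136 ≡ −1, so (10/137) = −1.

-1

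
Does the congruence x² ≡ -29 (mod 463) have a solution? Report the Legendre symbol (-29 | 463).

-1

Euler's criterion: (-29/463) ≡ 434^231 (mod 463).
434^2 ≡ 378 (mod 463)
434^4 ≡ 280 (mod 463)
434^8 ≡ 153 (mod 463)
434^16 ≡ 259 (mod 463)
434^32 ≡ 409 (mod 463)
434^64 ≡ 138 (mod 463)
434^128 ≡ 61 (mod 463)
434^231 = 434^(128+64+32+4+2+1) ≡ 462 (mod 463).
Result is 462 ≡ −1, so (-29/463) = −1.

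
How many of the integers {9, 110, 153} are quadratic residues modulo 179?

3

(9/179) = +1 → QR.
(110/179) = +1 → QR.
(153/179) = +1 → QR.
Total quadratic residues among the 3: 3.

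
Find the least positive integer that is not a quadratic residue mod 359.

(2/359) = +1, so 2 is a residue.
(3/359) = +1, so 3 is a residue.
(4/359) = +1, so 4 is a residue.
(5/359) = +1, so 5 is a residue.
(6/359) = +1, so 6 is a residue.
(7/359) = −1, so 7 is the smallest positive non-residue mod 359.

7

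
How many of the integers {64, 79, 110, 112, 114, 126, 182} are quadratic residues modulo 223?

(64/223) = +1 → QR.
(79/223) = -1 → non-residue.
(110/223) = +1 → QR.
(112/223) = +1 → QR.
(114/223) = -1 → non-residue.
(126/223) = +1 → QR.
(182/223) = -1 → non-residue.
Total quadratic residues among the 7: 4.

4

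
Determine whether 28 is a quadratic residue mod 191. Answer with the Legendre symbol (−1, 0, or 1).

-1

Euler's criterion: (28/191) ≡ 28^95 (mod 191).
28^2 ≡ 20 (mod 191)
28^4 ≡ 18 (mod 191)
28^8 ≡ 133 (mod 191)
28^16 ≡ 117 (mod 191)
28^32 ≡ 128 (mod 191)
28^64 ≡ 149 (mod 191)
28^95 = 28^(64+16+8+4+2+1) ≡ 190 (mod 191).
Result is 190 ≡ −1, so (28/191) = −1.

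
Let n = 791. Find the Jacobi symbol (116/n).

-1

Pull out 2^2: since 791 ≡ 7 (mod 8), (2/791) = +1, so (2/791)^2 = +1.
Reciprocity: 29 ≡ 1 and 791 ≡ 3 (mod 4), so (29/791) = +(791/29).
Reduce top mod 29: now compute (8/29).
Pull out 2^3: since 29 ≡ 5 (mod 8), (2/29) = -1, so (2/29)^3 = -1.
Reached (1/29) = 1. Collecting the sign flips along the way, the symbol is -1.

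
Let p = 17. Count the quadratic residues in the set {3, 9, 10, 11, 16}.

2

(3/17) = -1 → non-residue.
(9/17) = +1 → QR.
(10/17) = -1 → non-residue.
(11/17) = -1 → non-residue.
(16/17) = +1 → QR.
Total quadratic residues among the 5: 2.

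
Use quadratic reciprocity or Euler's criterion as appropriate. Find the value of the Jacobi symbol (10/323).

Pull out 2: since 323 ≡ 3 (mod 8), (2/323) = -1.
Reciprocity: 5 ≡ 1 and 323 ≡ 3 (mod 4), so (5/323) = +(323/5).
Reduce top mod 5: now compute (3/5).
Reciprocity: 3 ≡ 3 and 5 ≡ 1 (mod 4), so (3/5) = +(5/3).
Reduce top mod 3: now compute (2/3).
Pull out 2: since 3 ≡ 3 (mod 8), (2/3) = -1.
Reached (1/3) = 1. Collecting the sign flips along the way, the symbol is +1.

1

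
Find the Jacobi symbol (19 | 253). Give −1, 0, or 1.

1

Reciprocity: 19 ≡ 3 and 253 ≡ 1 (mod 4), so (19/253) = +(253/19).
Reduce top mod 19: now compute (6/19).
Pull out 2: since 19 ≡ 3 (mod 8), (2/19) = -1.
Reciprocity: 3 ≡ 3 and 19 ≡ 3 (mod 4), so (3/19) = −(19/3).
Reduce top mod 3: now compute (1/3).
Reached (1/3) = 1. Collecting the sign flips along the way, the symbol is +1.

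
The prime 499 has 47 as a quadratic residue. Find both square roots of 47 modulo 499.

105, 394

Since 499 ≡ 3 (mod 4), a square root of 47 is 47^((499+1)/4) = 47^125 mod 499.
Repeated squaring: 47^2≡213, 47^4≡459, 47^8≡103, 47^16≡130, 47^32≡433, 47^64≡364 (mod 499).
47^125 = 47^(64+32+16+8+4+1) ≡ 105 (mod 499).
Check: 105² = 11025 ≡ 47 (mod 499). The two roots are 105 and 394.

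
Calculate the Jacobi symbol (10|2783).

Pull out 2: since 2783 ≡ 7 (mod 8), (2/2783) = +1.
Reciprocity: 5 ≡ 1 and 2783 ≡ 3 (mod 4), so (5/2783) = +(2783/5).
Reduce top mod 5: now compute (3/5).
Reciprocity: 3 ≡ 3 and 5 ≡ 1 (mod 4), so (3/5) = +(5/3).
Reduce top mod 3: now compute (2/3).
Pull out 2: since 3 ≡ 3 (mod 8), (2/3) = -1.
Reached (1/3) = 1. Collecting the sign flips along the way, the symbol is -1.

-1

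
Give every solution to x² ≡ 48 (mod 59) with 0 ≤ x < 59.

15, 44

Since 59 ≡ 3 (mod 4), a square root of 48 is 48^((59+1)/4) = 48^15 mod 59.
Repeated squaring: 48^2≡3, 48^4≡9, 48^8≡22 (mod 59).
48^15 = 48^(8+4+2+1) ≡ 15 (mod 59).
Check: 15² = 225 ≡ 48 (mod 59). The two roots are 15 and 44.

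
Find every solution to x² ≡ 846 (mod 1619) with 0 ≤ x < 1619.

286, 1333

Since 1619 ≡ 3 (mod 4), a square root of 846 is 846^((1619+1)/4) = 846^405 mod 1619.
Repeated squaring: 846^2≡118, 846^4≡972, 846^8≡907, 846^16≡197, 846^32≡1572, 846^64≡590, 846^128≡15, 846^256≡225 (mod 1619).
846^405 = 846^(256+128+16+4+1) ≡ 286 (mod 1619).
Check: 286² = 81796 ≡ 846 (mod 1619). The two roots are 286 and 1333.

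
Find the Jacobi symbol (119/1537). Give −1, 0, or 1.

Reciprocity: 119 ≡ 3 and 1537 ≡ 1 (mod 4), so (119/1537) = +(1537/119).
Reduce top mod 119: now compute (109/119).
Reciprocity: 109 ≡ 1 and 119 ≡ 3 (mod 4), so (109/119) = +(119/109).
Reduce top mod 109: now compute (10/109).
Pull out 2: since 109 ≡ 5 (mod 8), (2/109) = -1.
Reciprocity: 5 ≡ 1 and 109 ≡ 1 (mod 4), so (5/109) = +(109/5).
Reduce top mod 5: now compute (4/5).
Pull out 2^2: since 5 ≡ 5 (mod 8), (2/5) = -1, so (2/5)^2 = +1.
Reached (1/5) = 1. Collecting the sign flips along the way, the symbol is -1.

-1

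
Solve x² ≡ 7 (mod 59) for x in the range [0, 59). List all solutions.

Since 59 ≡ 3 (mod 4), a square root of 7 is 7^((59+1)/4) = 7^15 mod 59.
Repeated squaring: 7^2≡49, 7^4≡41, 7^8≡29 (mod 59).
7^15 = 7^(8+4+2+1) ≡ 19 (mod 59).
Check: 19² = 361 ≡ 7 (mod 59). The two roots are 19 and 40.

19, 40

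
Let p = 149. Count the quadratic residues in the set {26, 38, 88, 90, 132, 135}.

(26/149) = +1 → QR.
(38/149) = -1 → non-residue.
(88/149) = +1 → QR.
(90/149) = -1 → non-residue.
(132/149) = +1 → QR.
(135/149) = -1 → non-residue.
Total quadratic residues among the 6: 3.

3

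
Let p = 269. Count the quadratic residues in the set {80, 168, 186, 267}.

1

(80/269) = +1 → QR.
(168/269) = -1 → non-residue.
(186/269) = -1 → non-residue.
(267/269) = -1 → non-residue.
Total quadratic residues among the 4: 1.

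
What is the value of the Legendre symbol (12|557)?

-1

Pull out 2^2: since 557 ≡ 5 (mod 8), (2/557) = -1, so (2/557)^2 = +1.
Reciprocity: 3 ≡ 3 and 557 ≡ 1 (mod 4), so (3/557) = +(557/3).
Reduce top mod 3: now compute (2/3).
Pull out 2: since 3 ≡ 3 (mod 8), (2/3) = -1.
Reached (1/3) = 1. Collecting the sign flips along the way, the symbol is -1.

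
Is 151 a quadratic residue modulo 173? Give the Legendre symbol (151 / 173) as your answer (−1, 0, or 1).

1

Euler's criterion: (151/173) ≡ 151^86 (mod 173).
151^2 ≡ 138 (mod 173)
151^4 ≡ 14 (mod 173)
151^8 ≡ 23 (mod 173)
151^16 ≡ 10 (mod 173)
151^32 ≡ 100 (mod 173)
151^64 ≡ 139 (mod 173)
151^86 = 151^(64+16+4+2) ≡ 1 (mod 173).
Result is 1, so (151/173) = 1.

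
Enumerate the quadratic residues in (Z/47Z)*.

1,2,3,4,6,7,8,9,12,14,16,17,18,21,24,25,27,28,32,34,36,37,42

Square k = 1,…,23 (k and 47−k give the same square):
1²=1, 2²=4, 3²=9, 4²=16, 5²=25, 6²=36, 7²≡2, 8²≡17, 9²≡34, 10²≡6, 11²≡27, 12²≡3, 13²≡28, 14²≡8, 15²≡37, 16²≡21, 17²≡7, 18²≡42, 19²≡32, 20²≡24, 21²≡18, 22²≡14, 23²≡12 (mod 47).
So the quadratic residues mod 47 are {1, 2, 3, 4, 6, 7, 8, 9, 12, 14, 16, 17, 18, 21, 24, 25, 27, 28, 32, 34, 36, 37, 42}.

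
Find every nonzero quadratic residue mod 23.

1 2 3 4 6 8 9 12 13 16 18

Square k = 1,…,11 (k and 23−k give the same square):
1²=1, 2²=4, 3²=9, 4²=16, 5²≡2, 6²≡13, 7²≡3, 8²≡18, 9²≡12, 10²≡8, 11²≡6 (mod 23).
So the quadratic residues mod 23 are {1, 2, 3, 4, 6, 8, 9, 12, 13, 16, 18}.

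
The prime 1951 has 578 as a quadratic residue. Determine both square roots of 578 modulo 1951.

Since 1951 ≡ 3 (mod 4), a square root of 578 is 578^((1951+1)/4) = 578^488 mod 1951.
Repeated squaring: 578^2≡463, 578^4≡1710, 578^8≡1502, 578^16≡648, 578^32≡439, 578^64≡1523, 578^128≡1741, 578^256≡1178 (mod 1951).
578^488 = 578^(256+128+64+32+8) ≡ 985 (mod 1951).
Check: 985² = 970225 ≡ 578 (mod 1951). The two roots are 966 and 985.

966, 985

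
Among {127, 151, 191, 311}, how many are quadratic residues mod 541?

1

(127/541) = -1 → non-residue.
(151/541) = +1 → QR.
(191/541) = -1 → non-residue.
(311/541) = -1 → non-residue.
Total quadratic residues among the 4: 1.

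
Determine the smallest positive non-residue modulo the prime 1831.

(2/1831) = +1, so 2 is a residue.
(3/1831) = −1, so 3 is the smallest positive non-residue mod 1831.

3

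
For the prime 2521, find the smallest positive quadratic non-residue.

(2/2521) = +1, so 2 is a residue.
(3/2521) = +1, so 3 is a residue.
(4/2521) = +1, so 4 is a residue.
(5/2521) = +1, so 5 is a residue.
(6/2521) = +1, so 6 is a residue.
(7/2521) = +1, so 7 is a residue.
(8/2521) = +1, so 8 is a residue.
(9/2521) = +1, so 9 is a residue.
(10/2521) = +1, so 10 is a residue.
(11/2521) = −1, so 11 is the smallest positive non-residue mod 2521.

11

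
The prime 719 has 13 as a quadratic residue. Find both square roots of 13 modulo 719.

Since 719 ≡ 3 (mod 4), a square root of 13 is 13^((719+1)/4) = 13^180 mod 719.
Repeated squaring: 13^2≡169, 13^4≡520, 13^8≡56, 13^16≡260, 13^32≡14, 13^64≡196, 13^128≡309 (mod 719).
13^180 = 13^(128+32+16+4) ≡ 336 (mod 719).
Check: 336² = 112896 ≡ 13 (mod 719). The two roots are 336 and 383.

336, 383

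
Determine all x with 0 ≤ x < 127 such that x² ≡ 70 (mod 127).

18, 109

Since 127 ≡ 3 (mod 4), a square root of 70 is 70^((127+1)/4) = 70^32 mod 127.
Repeated squaring: 70^2≡74, 70^4≡15, 70^8≡98, 70^16≡79, 70^32≡18 (mod 127).
70^32 = 70^(32) ≡ 18 (mod 127).
Check: 18² = 324 ≡ 70 (mod 127). The two roots are 18 and 109.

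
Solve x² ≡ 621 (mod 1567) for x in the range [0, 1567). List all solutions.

Since 1567 ≡ 3 (mod 4), a square root of 621 is 621^((1567+1)/4) = 621^392 mod 1567.
Repeated squaring: 621^2≡159, 621^4≡209, 621^8≡1372, 621^16≡417, 621^32≡1519, 621^64≡737, 621^128≡987, 621^256≡1062 (mod 1567).
621^392 = 621^(256+128+8) ≡ 83 (mod 1567).
Check: 83² = 6889 ≡ 621 (mod 1567). The two roots are 83 and 1484.

83, 1484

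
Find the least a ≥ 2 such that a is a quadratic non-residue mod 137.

3

(2/137) = +1, so 2 is a residue.
(3/137) = −1, so 3 is the smallest positive non-residue mod 137.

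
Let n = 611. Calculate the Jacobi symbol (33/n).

Reciprocity: 33 ≡ 1 and 611 ≡ 3 (mod 4), so (33/611) = +(611/33).
Reduce top mod 33: now compute (17/33).
Reciprocity: 17 ≡ 1 and 33 ≡ 1 (mod 4), so (17/33) = +(33/17).
Reduce top mod 17: now compute (16/17).
Pull out 2^4: since 17 ≡ 1 (mod 8), (2/17) = +1, so (2/17)^4 = +1.
Reached (1/17) = 1. Collecting the sign flips along the way, the symbol is +1.

1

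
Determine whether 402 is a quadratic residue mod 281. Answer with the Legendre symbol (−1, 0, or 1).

1

First reduce: 402 ≡ 121 (mod 281).
Reciprocity: 121 ≡ 1 and 281 ≡ 1 (mod 4), so (121/281) = +(281/121).
Reduce top mod 121: now compute (39/121).
Reciprocity: 39 ≡ 3 and 121 ≡ 1 (mod 4), so (39/121) = +(121/39).
Reduce top mod 39: now compute (4/39).
Pull out 2^2: since 39 ≡ 7 (mod 8), (2/39) = +1, so (2/39)^2 = +1.
Reached (1/39) = 1. Collecting the sign flips along the way, the symbol is +1.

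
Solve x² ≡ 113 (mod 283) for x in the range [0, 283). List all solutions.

Since 283 ≡ 3 (mod 4), a square root of 113 is 113^((283+1)/4) = 113^71 mod 283.
Repeated squaring: 113^2≡34, 113^4≡24, 113^8≡10, 113^16≡100, 113^32≡95, 113^64≡252 (mod 283).
113^71 = 113^(64+4+2+1) ≡ 135 (mod 283).
Check: 135² = 18225 ≡ 113 (mod 283). The two roots are 135 and 148.

135, 148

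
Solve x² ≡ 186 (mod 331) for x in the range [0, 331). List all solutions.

Since 331 ≡ 3 (mod 4), a square root of 186 is 186^((331+1)/4) = 186^83 mod 331.
Repeated squaring: 186^2≡172, 186^4≡125, 186^8≡68, 186^16≡321, 186^32≡100, 186^64≡70 (mod 331).
186^83 = 186^(64+16+2+1) ≡ 67 (mod 331).
Check: 67² = 4489 ≡ 186 (mod 331). The two roots are 67 and 264.

67, 264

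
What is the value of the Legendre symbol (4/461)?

1

Pull out 2^2: since 461 ≡ 5 (mod 8), (2/461) = -1, so (2/461)^2 = +1.
Reached (1/461) = 1. Collecting the sign flips along the way, the symbol is +1.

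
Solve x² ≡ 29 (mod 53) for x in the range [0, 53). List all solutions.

53 ≡ 1 (mod 4), so we find a root by search.
Trying successive values, 20² = 400 ≡ 29 (mod 53). The other root is 53 − 20 = 33.

20, 33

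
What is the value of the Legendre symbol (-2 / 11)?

Euler's criterion: (-2/11) ≡ 9^5 (mod 11).
9^2 ≡ 4 (mod 11)
9^4 ≡ 5 (mod 11)
9^5 = 9^(4+1) ≡ 1 (mod 11).
Result is 1, so (-2/11) = 1.

1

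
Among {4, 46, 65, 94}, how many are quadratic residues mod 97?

3

(4/97) = +1 → QR.
(46/97) = -1 → non-residue.
(65/97) = +1 → QR.
(94/97) = +1 → QR.
Total quadratic residues among the 4: 3.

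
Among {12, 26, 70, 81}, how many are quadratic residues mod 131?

2

(12/131) = +1 → QR.
(26/131) = -1 → non-residue.
(70/131) = -1 → non-residue.
(81/131) = +1 → QR.
Total quadratic residues among the 4: 2.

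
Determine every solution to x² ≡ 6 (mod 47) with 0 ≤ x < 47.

10, 37

Since 47 ≡ 3 (mod 4), a square root of 6 is 6^((47+1)/4) = 6^12 mod 47.
Repeated squaring: 6^2≡36, 6^4≡27, 6^8≡24 (mod 47).
6^12 = 6^(8+4) ≡ 37 (mod 47).
Check: 37² = 1369 ≡ 6 (mod 47). The two roots are 10 and 37.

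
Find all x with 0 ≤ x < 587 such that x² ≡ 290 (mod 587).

Since 587 ≡ 3 (mod 4), a square root of 290 is 290^((587+1)/4) = 290^147 mod 587.
Repeated squaring: 290^2≡159, 290^4≡40, 290^8≡426, 290^16≡93, 290^32≡431, 290^64≡269, 290^128≡160 (mod 587).
290^147 = 290^(128+16+2+1) ≡ 89 (mod 587).
Check: 89² = 7921 ≡ 290 (mod 587). The two roots are 89 and 498.

89, 498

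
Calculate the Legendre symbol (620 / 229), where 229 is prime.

-1

Euler's criterion: (620/229) ≡ 162^114 (mod 229).
162^2 ≡ 138 (mod 229)
162^4 ≡ 37 (mod 229)
162^8 ≡ 224 (mod 229)
162^16 ≡ 25 (mod 229)
162^32 ≡ 167 (mod 229)
162^64 ≡ 180 (mod 229)
162^114 = 162^(64+32+16+2) ≡ 228 (mod 229).
Result is 228 ≡ −1, so (620/229) = −1.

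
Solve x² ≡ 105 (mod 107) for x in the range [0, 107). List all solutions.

Since 107 ≡ 3 (mod 4), a square root of 105 is 105^((107+1)/4) = 105^27 mod 107.
Repeated squaring: 105^2≡4, 105^4≡16, 105^8≡42, 105^16≡52 (mod 107).
105^27 = 105^(16+8+2+1) ≡ 76 (mod 107).
Check: 76² = 5776 ≡ 105 (mod 107). The two roots are 31 and 76.

31, 76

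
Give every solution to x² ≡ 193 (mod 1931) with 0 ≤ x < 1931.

Since 1931 ≡ 3 (mod 4), a square root of 193 is 193^((1931+1)/4) = 193^483 mod 1931.
Repeated squaring: 193^2≡560, 193^4≡778, 193^8≡881, 193^16≡1830, 193^32≡546, 193^64≡742, 193^128≡229, 193^256≡304 (mod 1931).
193^483 = 193^(256+128+64+32+2+1) ≡ 424 (mod 1931).
Check: 424² = 179776 ≡ 193 (mod 1931). The two roots are 424 and 1507.

424, 1507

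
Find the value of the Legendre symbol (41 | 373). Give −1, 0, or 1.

Euler's criterion: (41/373) ≡ 41^186 (mod 373).
41^2 ≡ 189 (mod 373)
41^4 ≡ 286 (mod 373)
41^8 ≡ 109 (mod 373)
41^16 ≡ 318 (mod 373)
41^32 ≡ 41 (mod 373)
41^64 ≡ 189 (mod 373)
41^128 ≡ 286 (mod 373)
41^186 = 41^(128+32+16+8+2) ≡ 1 (mod 373).
Result is 1, so (41/373) = 1.

1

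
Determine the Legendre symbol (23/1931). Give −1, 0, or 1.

1

Reciprocity: 23 ≡ 3 and 1931 ≡ 3 (mod 4), so (23/1931) = −(1931/23).
Reduce top mod 23: now compute (22/23).
Pull out 2: since 23 ≡ 7 (mod 8), (2/23) = +1.
Reciprocity: 11 ≡ 3 and 23 ≡ 3 (mod 4), so (11/23) = −(23/11).
Reduce top mod 11: now compute (1/11).
Reached (1/11) = 1. Collecting the sign flips along the way, the symbol is +1.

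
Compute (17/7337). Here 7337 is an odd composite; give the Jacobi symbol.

Reciprocity: 17 ≡ 1 and 7337 ≡ 1 (mod 4), so (17/7337) = +(7337/17).
Reduce top mod 17: now compute (10/17).
Pull out 2: since 17 ≡ 1 (mod 8), (2/17) = +1.
Reciprocity: 5 ≡ 1 and 17 ≡ 1 (mod 4), so (5/17) = +(17/5).
Reduce top mod 5: now compute (2/5).
Pull out 2: since 5 ≡ 5 (mod 8), (2/5) = -1.
Reached (1/5) = 1. Collecting the sign flips along the way, the symbol is -1.

-1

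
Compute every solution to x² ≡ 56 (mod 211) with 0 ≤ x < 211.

Since 211 ≡ 3 (mod 4), a square root of 56 is 56^((211+1)/4) = 56^53 mod 211.
Repeated squaring: 56^2≡182, 56^4≡208, 56^8≡9, 56^16≡81, 56^32≡20 (mod 211).
56^53 = 56^(32+16+4+1) ≡ 30 (mod 211).
Check: 30² = 900 ≡ 56 (mod 211). The two roots are 30 and 181.

30, 181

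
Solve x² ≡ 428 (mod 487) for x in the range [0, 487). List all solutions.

Since 487 ≡ 3 (mod 4), a square root of 428 is 428^((487+1)/4) = 428^122 mod 487.
Repeated squaring: 428^2≡72, 428^4≡314, 428^8≡222, 428^16≡97, 428^32≡156, 428^64≡473 (mod 487).
428^122 = 428^(64+32+16+8+2) ≡ 261 (mod 487).
Check: 261² = 68121 ≡ 428 (mod 487). The two roots are 226 and 261.

226, 261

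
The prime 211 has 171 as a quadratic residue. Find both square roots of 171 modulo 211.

Since 211 ≡ 3 (mod 4), a square root of 171 is 171^((211+1)/4) = 171^53 mod 211.
Repeated squaring: 171^2≡123, 171^4≡148, 171^8≡171, 171^16≡123, 171^32≡148 (mod 211).
171^53 = 171^(32+16+4+1) ≡ 148 (mod 211).
Check: 148² = 21904 ≡ 171 (mod 211). The two roots are 63 and 148.

63, 148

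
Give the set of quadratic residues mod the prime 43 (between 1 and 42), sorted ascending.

1 4 6 9 10 11 13 14 15 16 17 21 23 24 25 31 35 36 38 40 41

Square k = 1,…,21 (k and 43−k give the same square):
1²=1, 2²=4, 3²=9, 4²=16, 5²=25, 6²=36, 7²≡6, 8²≡21, 9²≡38, 10²≡14, 11²≡35, 12²≡15, 13²≡40, 14²≡24, 15²≡10, 16²≡41, 17²≡31, 18²≡23, 19²≡17, 20²≡13, 21²≡11 (mod 43).
So the quadratic residues mod 43 are {1, 4, 6, 9, 10, 11, 13, 14, 15, 16, 17, 21, 23, 24, 25, 31, 35, 36, 38, 40, 41}.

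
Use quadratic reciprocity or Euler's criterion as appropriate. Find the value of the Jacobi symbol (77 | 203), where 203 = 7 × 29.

0

Reciprocity: 77 ≡ 1 and 203 ≡ 3 (mod 4), so (77/203) = +(203/77).
Reduce top mod 77: now compute (49/77).
Reciprocity: 49 ≡ 1 and 77 ≡ 1 (mod 4), so (49/77) = +(77/49).
Reduce top mod 49: now compute (28/49).
Pull out 2^2: since 49 ≡ 1 (mod 8), (2/49) = +1, so (2/49)^2 = +1.
Reciprocity: 7 ≡ 3 and 49 ≡ 1 (mod 4), so (7/49) = +(49/7).
Reduce top mod 7: now compute (0/7).
Top reduces to 0: gcd > 1, so the symbol is 0.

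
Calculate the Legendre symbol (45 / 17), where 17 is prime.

-1

First reduce: 45 ≡ 11 (mod 17).
Reciprocity: 11 ≡ 3 and 17 ≡ 1 (mod 4), so (11/17) = +(17/11).
Reduce top mod 11: now compute (6/11).
Pull out 2: since 11 ≡ 3 (mod 8), (2/11) = -1.
Reciprocity: 3 ≡ 3 and 11 ≡ 3 (mod 4), so (3/11) = −(11/3).
Reduce top mod 3: now compute (2/3).
Pull out 2: since 3 ≡ 3 (mod 8), (2/3) = -1.
Reached (1/3) = 1. Collecting the sign flips along the way, the symbol is -1.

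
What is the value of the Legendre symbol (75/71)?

First reduce: 75 ≡ 4 (mod 71).
Pull out 2^2: since 71 ≡ 7 (mod 8), (2/71) = +1, so (2/71)^2 = +1.
Reached (1/71) = 1. Collecting the sign flips along the way, the symbol is +1.

1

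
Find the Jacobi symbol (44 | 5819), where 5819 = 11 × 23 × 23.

Pull out 2^2: since 5819 ≡ 3 (mod 8), (2/5819) = -1, so (2/5819)^2 = +1.
Reciprocity: 11 ≡ 3 and 5819 ≡ 3 (mod 4), so (11/5819) = −(5819/11).
Reduce top mod 11: now compute (0/11).
Top reduces to 0: gcd > 1, so the symbol is 0.

0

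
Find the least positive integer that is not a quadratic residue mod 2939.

2

(2/2939) = −1, so 2 is the smallest positive non-residue mod 2939.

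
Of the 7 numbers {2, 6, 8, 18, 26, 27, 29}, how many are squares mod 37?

(2/37) = -1 → non-residue.
(6/37) = -1 → non-residue.
(8/37) = -1 → non-residue.
(18/37) = -1 → non-residue.
(26/37) = +1 → QR.
(27/37) = +1 → QR.
(29/37) = -1 → non-residue.
Total quadratic residues among the 7: 2.

2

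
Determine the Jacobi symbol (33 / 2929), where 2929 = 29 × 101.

Reciprocity: 33 ≡ 1 and 2929 ≡ 1 (mod 4), so (33/2929) = +(2929/33).
Reduce top mod 33: now compute (25/33).
Reciprocity: 25 ≡ 1 and 33 ≡ 1 (mod 4), so (25/33) = +(33/25).
Reduce top mod 25: now compute (8/25).
Pull out 2^3: since 25 ≡ 1 (mod 8), (2/25) = +1, so (2/25)^3 = +1.
Reached (1/25) = 1. Collecting the sign flips along the way, the symbol is +1.

1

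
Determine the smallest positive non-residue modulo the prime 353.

(2/353) = +1, so 2 is a residue.
(3/353) = −1, so 3 is the smallest positive non-residue mod 353.

3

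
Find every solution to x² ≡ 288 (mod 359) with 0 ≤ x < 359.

131, 228

Since 359 ≡ 3 (mod 4), a square root of 288 is 288^((359+1)/4) = 288^90 mod 359.
Repeated squaring: 288^2≡15, 288^4≡225, 288^8≡6, 288^16≡36, 288^32≡219, 288^64≡214 (mod 359).
288^90 = 288^(64+16+8+2) ≡ 131 (mod 359).
Check: 131² = 17161 ≡ 288 (mod 359). The two roots are 131 and 228.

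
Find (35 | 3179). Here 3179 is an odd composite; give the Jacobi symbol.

Reciprocity: 35 ≡ 3 and 3179 ≡ 3 (mod 4), so (35/3179) = −(3179/35).
Reduce top mod 35: now compute (29/35).
Reciprocity: 29 ≡ 1 and 35 ≡ 3 (mod 4), so (29/35) = +(35/29).
Reduce top mod 29: now compute (6/29).
Pull out 2: since 29 ≡ 5 (mod 8), (2/29) = -1.
Reciprocity: 3 ≡ 3 and 29 ≡ 1 (mod 4), so (3/29) = +(29/3).
Reduce top mod 3: now compute (2/3).
Pull out 2: since 3 ≡ 3 (mod 8), (2/3) = -1.
Reached (1/3) = 1. Collecting the sign flips along the way, the symbol is -1.

-1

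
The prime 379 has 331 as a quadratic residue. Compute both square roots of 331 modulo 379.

Since 379 ≡ 3 (mod 4), a square root of 331 is 331^((379+1)/4) = 331^95 mod 379.
Repeated squaring: 331^2≡30, 331^4≡142, 331^8≡77, 331^16≡244, 331^32≡33, 331^64≡331 (mod 379).
331^95 = 331^(64+16+8+4+2+1) ≡ 33 (mod 379).
Check: 33² = 1089 ≡ 331 (mod 379). The two roots are 33 and 346.

33, 346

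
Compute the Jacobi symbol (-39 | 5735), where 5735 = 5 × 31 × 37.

1

First reduce: -39 ≡ 5696 (mod 5735).
Pull out 2^6: since 5735 ≡ 7 (mod 8), (2/5735) = +1, so (2/5735)^6 = +1.
Reciprocity: 89 ≡ 1 and 5735 ≡ 3 (mod 4), so (89/5735) = +(5735/89).
Reduce top mod 89: now compute (39/89).
Reciprocity: 39 ≡ 3 and 89 ≡ 1 (mod 4), so (39/89) = +(89/39).
Reduce top mod 39: now compute (11/39).
Reciprocity: 11 ≡ 3 and 39 ≡ 3 (mod 4), so (11/39) = −(39/11).
Reduce top mod 11: now compute (6/11).
Pull out 2: since 11 ≡ 3 (mod 8), (2/11) = -1.
Reciprocity: 3 ≡ 3 and 11 ≡ 3 (mod 4), so (3/11) = −(11/3).
Reduce top mod 3: now compute (2/3).
Pull out 2: since 3 ≡ 3 (mod 8), (2/3) = -1.
Reached (1/3) = 1. Collecting the sign flips along the way, the symbol is +1.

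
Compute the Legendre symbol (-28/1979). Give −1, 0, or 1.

First reduce: -28 ≡ 1951 (mod 1979).
Reciprocity: 1951 ≡ 3 and 1979 ≡ 3 (mod 4), so (1951/1979) = −(1979/1951).
Reduce top mod 1951: now compute (28/1951).
Pull out 2^2: since 1951 ≡ 7 (mod 8), (2/1951) = +1, so (2/1951)^2 = +1.
Reciprocity: 7 ≡ 3 and 1951 ≡ 3 (mod 4), so (7/1951) = −(1951/7).
Reduce top mod 7: now compute (5/7).
Reciprocity: 5 ≡ 1 and 7 ≡ 3 (mod 4), so (5/7) = +(7/5).
Reduce top mod 5: now compute (2/5).
Pull out 2: since 5 ≡ 5 (mod 8), (2/5) = -1.
Reached (1/5) = 1. Collecting the sign flips along the way, the symbol is -1.

-1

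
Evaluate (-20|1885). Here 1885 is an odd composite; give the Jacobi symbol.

0

First reduce: -20 ≡ 1865 (mod 1885).
Reciprocity: 1865 ≡ 1 and 1885 ≡ 1 (mod 4), so (1865/1885) = +(1885/1865).
Reduce top mod 1865: now compute (20/1865).
Pull out 2^2: since 1865 ≡ 1 (mod 8), (2/1865) = +1, so (2/1865)^2 = +1.
Reciprocity: 5 ≡ 1 and 1865 ≡ 1 (mod 4), so (5/1865) = +(1865/5).
Reduce top mod 5: now compute (0/5).
Top reduces to 0: gcd > 1, so the symbol is 0.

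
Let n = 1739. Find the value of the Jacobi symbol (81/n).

Reciprocity: 81 ≡ 1 and 1739 ≡ 3 (mod 4), so (81/1739) = +(1739/81).
Reduce top mod 81: now compute (38/81).
Pull out 2: since 81 ≡ 1 (mod 8), (2/81) = +1.
Reciprocity: 19 ≡ 3 and 81 ≡ 1 (mod 4), so (19/81) = +(81/19).
Reduce top mod 19: now compute (5/19).
Reciprocity: 5 ≡ 1 and 19 ≡ 3 (mod 4), so (5/19) = +(19/5).
Reduce top mod 5: now compute (4/5).
Pull out 2^2: since 5 ≡ 5 (mod 8), (2/5) = -1, so (2/5)^2 = +1.
Reached (1/5) = 1. Collecting the sign flips along the way, the symbol is +1.

1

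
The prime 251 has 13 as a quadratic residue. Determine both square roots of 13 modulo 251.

Since 251 ≡ 3 (mod 4), a square root of 13 is 13^((251+1)/4) = 13^63 mod 251.
Repeated squaring: 13^2≡169, 13^4≡198, 13^8≡48, 13^16≡45, 13^32≡17 (mod 251).
13^63 = 13^(32+16+8+4+2+1) ≡ 196 (mod 251).
Check: 196² = 38416 ≡ 13 (mod 251). The two roots are 55 and 196.

55, 196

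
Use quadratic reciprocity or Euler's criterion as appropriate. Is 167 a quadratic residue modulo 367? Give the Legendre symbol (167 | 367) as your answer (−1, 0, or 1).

-1

Reciprocity: 167 ≡ 3 and 367 ≡ 3 (mod 4), so (167/367) = −(367/167).
Reduce top mod 167: now compute (33/167).
Reciprocity: 33 ≡ 1 and 167 ≡ 3 (mod 4), so (33/167) = +(167/33).
Reduce top mod 33: now compute (2/33).
Pull out 2: since 33 ≡ 1 (mod 8), (2/33) = +1.
Reached (1/33) = 1. Collecting the sign flips along the way, the symbol is -1.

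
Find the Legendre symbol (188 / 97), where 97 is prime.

Euler's criterion: (188/97) ≡ 91^48 (mod 97).
91^2 ≡ 36 (mod 97)
91^4 ≡ 35 (mod 97)
91^8 ≡ 61 (mod 97)
91^16 ≡ 35 (mod 97)
91^32 ≡ 61 (mod 97)
91^48 = 91^(32+16) ≡ 1 (mod 97).
Result is 1, so (188/97) = 1.

1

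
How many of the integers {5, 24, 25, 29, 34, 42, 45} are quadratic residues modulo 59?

4

(5/59) = +1 → QR.
(24/59) = -1 → non-residue.
(25/59) = +1 → QR.
(29/59) = +1 → QR.
(34/59) = -1 → non-residue.
(42/59) = -1 → non-residue.
(45/59) = +1 → QR.
Total quadratic residues among the 7: 4.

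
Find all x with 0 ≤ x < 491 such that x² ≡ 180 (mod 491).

100, 391

Since 491 ≡ 3 (mod 4), a square root of 180 is 180^((491+1)/4) = 180^123 mod 491.
Repeated squaring: 180^2≡485, 180^4≡36, 180^8≡314, 180^16≡396, 180^32≡187, 180^64≡108 (mod 491).
180^123 = 180^(64+32+16+8+2+1) ≡ 100 (mod 491).
Check: 100² = 10000 ≡ 180 (mod 491). The two roots are 100 and 391.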